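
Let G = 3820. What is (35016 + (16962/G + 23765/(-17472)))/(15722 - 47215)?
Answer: -83474280943/75069234240 ≈ -1.1120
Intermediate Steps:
(35016 + (16962/G + 23765/(-17472)))/(15722 - 47215) = (35016 + (16962/3820 + 23765/(-17472)))/(15722 - 47215) = (35016 + (16962*(1/3820) + 23765*(-1/17472)))/(-31493) = (35016 + (8481/1910 - 3395/2496))*(-1/31493) = (35016 + 7342063/2383680)*(-1/31493) = (83474280943/2383680)*(-1/31493) = -83474280943/75069234240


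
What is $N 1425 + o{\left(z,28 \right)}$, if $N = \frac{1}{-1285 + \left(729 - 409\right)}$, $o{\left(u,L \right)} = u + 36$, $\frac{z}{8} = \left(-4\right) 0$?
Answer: $\frac{6663}{193} \approx 34.523$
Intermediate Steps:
$z = 0$ ($z = 8 \left(\left(-4\right) 0\right) = 8 \cdot 0 = 0$)
$o{\left(u,L \right)} = 36 + u$
$N = - \frac{1}{965}$ ($N = \frac{1}{-1285 + \left(729 - 409\right)} = \frac{1}{-1285 + 320} = \frac{1}{-965} = - \frac{1}{965} \approx -0.0010363$)
$N 1425 + o{\left(z,28 \right)} = \left(- \frac{1}{965}\right) 1425 + \left(36 + 0\right) = - \frac{285}{193} + 36 = \frac{6663}{193}$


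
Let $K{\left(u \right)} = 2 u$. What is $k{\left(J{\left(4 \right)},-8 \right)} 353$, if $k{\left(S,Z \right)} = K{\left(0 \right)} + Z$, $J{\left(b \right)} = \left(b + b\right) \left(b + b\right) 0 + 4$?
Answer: $-2824$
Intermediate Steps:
$J{\left(b \right)} = 4$ ($J{\left(b \right)} = 2 b 2 b 0 + 4 = 4 b^{2} \cdot 0 + 4 = 0 + 4 = 4$)
$k{\left(S,Z \right)} = Z$ ($k{\left(S,Z \right)} = 2 \cdot 0 + Z = 0 + Z = Z$)
$k{\left(J{\left(4 \right)},-8 \right)} 353 = \left(-8\right) 353 = -2824$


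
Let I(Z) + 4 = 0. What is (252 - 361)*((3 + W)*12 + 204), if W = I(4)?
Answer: -20928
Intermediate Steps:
I(Z) = -4 (I(Z) = -4 + 0 = -4)
W = -4
(252 - 361)*((3 + W)*12 + 204) = (252 - 361)*((3 - 4)*12 + 204) = -109*(-1*12 + 204) = -109*(-12 + 204) = -109*192 = -20928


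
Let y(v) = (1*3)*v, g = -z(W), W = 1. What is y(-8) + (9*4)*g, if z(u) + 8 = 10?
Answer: -96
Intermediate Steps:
z(u) = 2 (z(u) = -8 + 10 = 2)
g = -2 (g = -1*2 = -2)
y(v) = 3*v
y(-8) + (9*4)*g = 3*(-8) + (9*4)*(-2) = -24 + 36*(-2) = -24 - 72 = -96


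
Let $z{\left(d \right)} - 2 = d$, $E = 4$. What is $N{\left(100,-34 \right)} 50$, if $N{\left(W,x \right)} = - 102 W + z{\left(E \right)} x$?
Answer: $-520200$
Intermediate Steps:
$z{\left(d \right)} = 2 + d$
$N{\left(W,x \right)} = - 102 W + 6 x$ ($N{\left(W,x \right)} = - 102 W + \left(2 + 4\right) x = - 102 W + 6 x$)
$N{\left(100,-34 \right)} 50 = \left(\left(-102\right) 100 + 6 \left(-34\right)\right) 50 = \left(-10200 - 204\right) 50 = \left(-10404\right) 50 = -520200$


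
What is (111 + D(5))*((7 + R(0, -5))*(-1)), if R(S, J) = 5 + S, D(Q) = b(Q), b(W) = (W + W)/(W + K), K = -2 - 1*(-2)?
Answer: -1356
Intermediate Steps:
K = 0 (K = -2 + 2 = 0)
b(W) = 2 (b(W) = (W + W)/(W + 0) = (2*W)/W = 2)
D(Q) = 2
(111 + D(5))*((7 + R(0, -5))*(-1)) = (111 + 2)*((7 + (5 + 0))*(-1)) = 113*((7 + 5)*(-1)) = 113*(12*(-1)) = 113*(-12) = -1356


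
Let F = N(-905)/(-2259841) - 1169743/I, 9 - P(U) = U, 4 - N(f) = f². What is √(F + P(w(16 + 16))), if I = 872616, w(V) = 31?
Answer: I*√22338592466661125146302726/985986707028 ≈ 4.7935*I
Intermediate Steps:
N(f) = 4 - f²
P(U) = 9 - U
F = -1928742361927/1971973414056 (F = (4 - 1*(-905)²)/(-2259841) - 1169743/872616 = (4 - 1*819025)*(-1/2259841) - 1169743*1/872616 = (4 - 819025)*(-1/2259841) - 1169743/872616 = -819021*(-1/2259841) - 1169743/872616 = 819021/2259841 - 1169743/872616 = -1928742361927/1971973414056 ≈ -0.97808)
√(F + P(w(16 + 16))) = √(-1928742361927/1971973414056 + (9 - 1*31)) = √(-1928742361927/1971973414056 + (9 - 31)) = √(-1928742361927/1971973414056 - 22) = √(-45312157471159/1971973414056) = I*√22338592466661125146302726/985986707028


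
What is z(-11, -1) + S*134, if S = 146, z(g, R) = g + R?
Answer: 19552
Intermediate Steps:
z(g, R) = R + g
z(-11, -1) + S*134 = (-1 - 11) + 146*134 = -12 + 19564 = 19552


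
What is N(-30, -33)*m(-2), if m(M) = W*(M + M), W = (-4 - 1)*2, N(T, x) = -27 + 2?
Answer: -1000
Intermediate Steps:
N(T, x) = -25
W = -10 (W = -5*2 = -10)
m(M) = -20*M (m(M) = -10*(M + M) = -20*M)
N(-30, -33)*m(-2) = -(-500)*(-2) = -25*40 = -1000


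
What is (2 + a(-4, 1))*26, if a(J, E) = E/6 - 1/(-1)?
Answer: 247/3 ≈ 82.333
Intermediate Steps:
a(J, E) = 1 + E/6 (a(J, E) = E*(1/6) - 1*(-1) = E/6 + 1 = 1 + E/6)
(2 + a(-4, 1))*26 = (2 + (1 + (1/6)*1))*26 = (2 + (1 + 1/6))*26 = (2 + 7/6)*26 = (19/6)*26 = 247/3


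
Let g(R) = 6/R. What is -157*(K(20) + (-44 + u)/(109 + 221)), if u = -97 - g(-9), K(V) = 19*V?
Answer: -58997303/990 ≈ -59593.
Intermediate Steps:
u = -289/3 (u = -97 - 6/(-9) = -97 - 6*(-1)/9 = -97 - 1*(-2/3) = -97 + 2/3 = -289/3 ≈ -96.333)
-157*(K(20) + (-44 + u)/(109 + 221)) = -157*(19*20 + (-44 - 289/3)/(109 + 221)) = -157*(380 - 421/3/330) = -157*(380 - 421/3*1/330) = -157*(380 - 421/990) = -157*375779/990 = -58997303/990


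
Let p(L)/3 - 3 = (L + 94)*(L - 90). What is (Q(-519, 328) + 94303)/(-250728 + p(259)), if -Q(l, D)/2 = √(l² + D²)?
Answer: -94303/71748 + √376945/35874 ≈ -1.2973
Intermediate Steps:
p(L) = 9 + 3*(-90 + L)*(94 + L) (p(L) = 9 + 3*((L + 94)*(L - 90)) = 9 + 3*((94 + L)*(-90 + L)) = 9 + 3*((-90 + L)*(94 + L)) = 9 + 3*(-90 + L)*(94 + L))
Q(l, D) = -2*√(D² + l²) (Q(l, D) = -2*√(l² + D²) = -2*√(D² + l²))
(Q(-519, 328) + 94303)/(-250728 + p(259)) = (-2*√(328² + (-519)²) + 94303)/(-250728 + (-25371 + 3*259² + 12*259)) = (-2*√(107584 + 269361) + 94303)/(-250728 + (-25371 + 3*67081 + 3108)) = (-2*√376945 + 94303)/(-250728 + (-25371 + 201243 + 3108)) = (94303 - 2*√376945)/(-250728 + 178980) = (94303 - 2*√376945)/(-71748) = (94303 - 2*√376945)*(-1/71748) = -94303/71748 + √376945/35874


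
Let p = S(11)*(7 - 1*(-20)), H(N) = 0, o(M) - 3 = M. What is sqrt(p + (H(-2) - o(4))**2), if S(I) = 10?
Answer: sqrt(319) ≈ 17.861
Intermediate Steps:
o(M) = 3 + M
p = 270 (p = 10*(7 - 1*(-20)) = 10*(7 + 20) = 10*27 = 270)
sqrt(p + (H(-2) - o(4))**2) = sqrt(270 + (0 - (3 + 4))**2) = sqrt(270 + (0 - 1*7)**2) = sqrt(270 + (0 - 7)**2) = sqrt(270 + (-7)**2) = sqrt(270 + 49) = sqrt(319)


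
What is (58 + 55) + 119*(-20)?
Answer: -2267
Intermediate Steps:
(58 + 55) + 119*(-20) = 113 - 2380 = -2267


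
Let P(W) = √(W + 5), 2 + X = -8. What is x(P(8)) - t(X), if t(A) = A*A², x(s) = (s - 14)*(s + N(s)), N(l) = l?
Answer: 1026 - 28*√13 ≈ 925.04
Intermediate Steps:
X = -10 (X = -2 - 8 = -10)
P(W) = √(5 + W)
x(s) = 2*s*(-14 + s) (x(s) = (s - 14)*(s + s) = (-14 + s)*(2*s) = 2*s*(-14 + s))
t(A) = A³
x(P(8)) - t(X) = 2*√(5 + 8)*(-14 + √(5 + 8)) - 1*(-10)³ = 2*√13*(-14 + √13) - 1*(-1000) = 2*√13*(-14 + √13) + 1000 = 1000 + 2*√13*(-14 + √13)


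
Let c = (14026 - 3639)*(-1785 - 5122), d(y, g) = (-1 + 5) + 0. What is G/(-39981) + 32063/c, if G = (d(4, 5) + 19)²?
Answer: -39233962564/2868357242829 ≈ -0.013678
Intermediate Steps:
d(y, g) = 4 (d(y, g) = 4 + 0 = 4)
c = -71743009 (c = 10387*(-6907) = -71743009)
G = 529 (G = (4 + 19)² = 23² = 529)
G/(-39981) + 32063/c = 529/(-39981) + 32063/(-71743009) = 529*(-1/39981) + 32063*(-1/71743009) = -529/39981 - 32063/71743009 = -39233962564/2868357242829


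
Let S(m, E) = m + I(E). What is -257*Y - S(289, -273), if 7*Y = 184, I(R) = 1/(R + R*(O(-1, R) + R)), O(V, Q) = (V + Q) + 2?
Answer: -1046182177/148512 ≈ -7044.4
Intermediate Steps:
O(V, Q) = 2 + Q + V (O(V, Q) = (Q + V) + 2 = 2 + Q + V)
I(R) = 1/(R + R*(1 + 2*R)) (I(R) = 1/(R + R*((2 + R - 1) + R)) = 1/(R + R*((1 + R) + R)) = 1/(R + R*(1 + 2*R)))
Y = 184/7 (Y = (⅐)*184 = 184/7 ≈ 26.286)
S(m, E) = m + 1/(2*E*(1 + E))
-257*Y - S(289, -273) = -257*184/7 - (½ - 273*289*(1 - 273))/((-273)*(1 - 273)) = -47288/7 - (-1)*(½ - 273*289*(-272))/(273*(-272)) = -47288/7 - (-1)*(-1)*(½ + 21459984)/(273*272) = -47288/7 - (-1)*(-1)*42919969/(273*272*2) = -47288/7 - 1*42919969/148512 = -47288/7 - 42919969/148512 = -1046182177/148512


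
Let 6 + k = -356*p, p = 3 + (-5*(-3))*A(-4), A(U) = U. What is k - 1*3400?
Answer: 16886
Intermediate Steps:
p = -57 (p = 3 - 5*(-3)*(-4) = 3 + 15*(-4) = 3 - 60 = -57)
k = 20286 (k = -6 - 356*(-57) = -6 + 20292 = 20286)
k - 1*3400 = 20286 - 1*3400 = 20286 - 3400 = 16886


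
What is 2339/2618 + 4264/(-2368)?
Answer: -351525/387464 ≈ -0.90725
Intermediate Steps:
2339/2618 + 4264/(-2368) = 2339*(1/2618) + 4264*(-1/2368) = 2339/2618 - 533/296 = -351525/387464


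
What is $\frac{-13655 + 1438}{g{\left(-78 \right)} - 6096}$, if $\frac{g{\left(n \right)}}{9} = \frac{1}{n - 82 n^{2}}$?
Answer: $\frac{2031955874}{1013898915} \approx 2.0041$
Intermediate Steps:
$g{\left(n \right)} = \frac{9}{n - 82 n^{2}}$
$\frac{-13655 + 1438}{g{\left(-78 \right)} - 6096} = \frac{-13655 + 1438}{- \frac{9}{\left(-78\right) \left(-1 + 82 \left(-78\right)\right)} - 6096} = - \frac{12217}{\left(-9\right) \left(- \frac{1}{78}\right) \frac{1}{-1 - 6396} - 6096} = - \frac{12217}{\left(-9\right) \left(- \frac{1}{78}\right) \frac{1}{-6397} - 6096} = - \frac{12217}{\left(-9\right) \left(- \frac{1}{78}\right) \left(- \frac{1}{6397}\right) - 6096} = - \frac{12217}{- \frac{3}{166322} - 6096} = - \frac{12217}{- \frac{1013898915}{166322}} = \left(-12217\right) \left(- \frac{166322}{1013898915}\right) = \frac{2031955874}{1013898915}$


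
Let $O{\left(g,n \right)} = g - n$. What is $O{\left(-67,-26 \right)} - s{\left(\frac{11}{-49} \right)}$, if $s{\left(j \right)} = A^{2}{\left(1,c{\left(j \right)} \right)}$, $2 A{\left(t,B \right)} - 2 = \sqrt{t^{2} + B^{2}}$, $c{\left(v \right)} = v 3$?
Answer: $- \frac{203429}{4802} - \frac{\sqrt{3490}}{49} \approx -43.569$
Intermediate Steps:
$c{\left(v \right)} = 3 v$
$A{\left(t,B \right)} = 1 + \frac{\sqrt{B^{2} + t^{2}}}{2}$ ($A{\left(t,B \right)} = 1 + \frac{\sqrt{t^{2} + B^{2}}}{2} = 1 + \frac{\sqrt{B^{2} + t^{2}}}{2}$)
$s{\left(j \right)} = \left(1 + \frac{\sqrt{1 + 9 j^{2}}}{2}\right)^{2}$ ($s{\left(j \right)} = \left(1 + \frac{\sqrt{\left(3 j\right)^{2} + 1^{2}}}{2}\right)^{2} = \left(1 + \frac{\sqrt{9 j^{2} + 1}}{2}\right)^{2} = \left(1 + \frac{\sqrt{1 + 9 j^{2}}}{2}\right)^{2}$)
$O{\left(-67,-26 \right)} - s{\left(\frac{11}{-49} \right)} = \left(-67 - -26\right) - \frac{\left(2 + \sqrt{1 + 9 \left(\frac{11}{-49}\right)^{2}}\right)^{2}}{4} = \left(-67 + 26\right) - \frac{\left(2 + \sqrt{1 + 9 \left(11 \left(- \frac{1}{49}\right)\right)^{2}}\right)^{2}}{4} = -41 - \frac{\left(2 + \sqrt{1 + 9 \left(- \frac{11}{49}\right)^{2}}\right)^{2}}{4} = -41 - \frac{\left(2 + \sqrt{1 + 9 \cdot \frac{121}{2401}}\right)^{2}}{4} = -41 - \frac{\left(2 + \sqrt{1 + \frac{1089}{2401}}\right)^{2}}{4} = -41 - \frac{\left(2 + \sqrt{\frac{3490}{2401}}\right)^{2}}{4} = -41 - \frac{\left(2 + \frac{\sqrt{3490}}{49}\right)^{2}}{4}$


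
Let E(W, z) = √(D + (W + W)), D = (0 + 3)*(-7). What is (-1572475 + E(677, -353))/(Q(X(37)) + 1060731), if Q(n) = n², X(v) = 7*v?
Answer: -1572475/1127812 + √1333/1127812 ≈ -1.3942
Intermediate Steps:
D = -21 (D = 3*(-7) = -21)
E(W, z) = √(-21 + 2*W) (E(W, z) = √(-21 + (W + W)) = √(-21 + 2*W))
(-1572475 + E(677, -353))/(Q(X(37)) + 1060731) = (-1572475 + √(-21 + 2*677))/((7*37)² + 1060731) = (-1572475 + √(-21 + 1354))/(259² + 1060731) = (-1572475 + √1333)/(67081 + 1060731) = (-1572475 + √1333)/1127812 = (-1572475 + √1333)*(1/1127812) = -1572475/1127812 + √1333/1127812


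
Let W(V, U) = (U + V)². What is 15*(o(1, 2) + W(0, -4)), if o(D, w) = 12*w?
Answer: 600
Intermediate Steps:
15*(o(1, 2) + W(0, -4)) = 15*(12*2 + (-4 + 0)²) = 15*(24 + (-4)²) = 15*(24 + 16) = 15*40 = 600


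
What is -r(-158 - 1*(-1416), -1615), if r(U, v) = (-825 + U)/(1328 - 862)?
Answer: -433/466 ≈ -0.92918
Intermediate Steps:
r(U, v) = -825/466 + U/466 (r(U, v) = (-825 + U)/466 = (-825 + U)*(1/466) = -825/466 + U/466)
-r(-158 - 1*(-1416), -1615) = -(-825/466 + (-158 - 1*(-1416))/466) = -(-825/466 + (-158 + 1416)/466) = -(-825/466 + (1/466)*1258) = -(-825/466 + 629/233) = -1*433/466 = -433/466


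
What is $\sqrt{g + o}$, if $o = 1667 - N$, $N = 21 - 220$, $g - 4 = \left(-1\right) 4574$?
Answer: $52 i \approx 52.0 i$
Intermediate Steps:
$g = -4570$ ($g = 4 - 4574 = -4570$)
$N = -199$ ($N = 21 - 220 = -199$)
$o = 1866$ ($o = 1667 - -199 = 1667 + 199 = 1866$)
$\sqrt{g + o} = \sqrt{-4570 + 1866} = \sqrt{-2704} = 52 i$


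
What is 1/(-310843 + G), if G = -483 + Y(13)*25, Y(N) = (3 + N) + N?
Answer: -1/310601 ≈ -3.2196e-6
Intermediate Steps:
Y(N) = 3 + 2*N
G = 242 (G = -483 + (3 + 2*13)*25 = -483 + (3 + 26)*25 = -483 + 29*25 = -483 + 725 = 242)
1/(-310843 + G) = 1/(-310843 + 242) = 1/(-310601) = -1/310601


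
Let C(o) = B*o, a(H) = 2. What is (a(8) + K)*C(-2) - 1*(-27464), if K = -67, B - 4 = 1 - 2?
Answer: 27854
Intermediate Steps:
B = 3 (B = 4 + (1 - 2) = 4 - 1 = 3)
C(o) = 3*o
(a(8) + K)*C(-2) - 1*(-27464) = (2 - 67)*(3*(-2)) - 1*(-27464) = -65*(-6) + 27464 = 390 + 27464 = 27854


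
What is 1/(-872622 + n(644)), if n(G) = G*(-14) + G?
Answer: -1/880994 ≈ -1.1351e-6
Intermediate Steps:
n(G) = -13*G (n(G) = -14*G + G = -13*G)
1/(-872622 + n(644)) = 1/(-872622 - 13*644) = 1/(-872622 - 8372) = 1/(-880994) = -1/880994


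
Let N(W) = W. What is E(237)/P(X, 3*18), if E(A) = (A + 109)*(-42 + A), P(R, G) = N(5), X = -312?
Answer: 13494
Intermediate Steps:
P(R, G) = 5
E(A) = (-42 + A)*(109 + A) (E(A) = (109 + A)*(-42 + A) = (-42 + A)*(109 + A))
E(237)/P(X, 3*18) = (-4578 + 237² + 67*237)/5 = (-4578 + 56169 + 15879)*(⅕) = 67470*(⅕) = 13494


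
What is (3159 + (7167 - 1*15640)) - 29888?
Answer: -35202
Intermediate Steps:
(3159 + (7167 - 1*15640)) - 29888 = (3159 + (7167 - 15640)) - 29888 = (3159 - 8473) - 29888 = -5314 - 29888 = -35202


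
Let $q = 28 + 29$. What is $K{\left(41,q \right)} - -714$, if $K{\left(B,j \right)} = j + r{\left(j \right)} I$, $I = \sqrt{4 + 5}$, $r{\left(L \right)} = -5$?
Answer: $756$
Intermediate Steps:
$q = 57$
$I = 3$ ($I = \sqrt{9} = 3$)
$K{\left(B,j \right)} = -15 + j$ ($K{\left(B,j \right)} = j - 15 = -15 + j$)
$K{\left(41,q \right)} - -714 = \left(-15 + 57\right) - -714 = 42 + 714 = 756$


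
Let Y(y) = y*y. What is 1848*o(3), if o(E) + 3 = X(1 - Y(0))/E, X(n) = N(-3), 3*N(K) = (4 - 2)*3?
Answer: -4312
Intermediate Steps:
Y(y) = y**2
N(K) = 2 (N(K) = ((4 - 2)*3)/3 = (2*3)/3 = (1/3)*6 = 2)
X(n) = 2
o(E) = -3 + 2/E
1848*o(3) = 1848*(-3 + 2/3) = 1848*(-7/3) = -4312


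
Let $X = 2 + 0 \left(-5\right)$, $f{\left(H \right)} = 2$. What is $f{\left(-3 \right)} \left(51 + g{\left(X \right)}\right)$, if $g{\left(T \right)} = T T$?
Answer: $110$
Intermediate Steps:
$X = 2$ ($X = 2 + 0 = 2$)
$g{\left(T \right)} = T^{2}$
$f{\left(-3 \right)} \left(51 + g{\left(X \right)}\right) = 2 \left(51 + 2^{2}\right) = 2 \left(51 + 4\right) = 2 \cdot 55 = 110$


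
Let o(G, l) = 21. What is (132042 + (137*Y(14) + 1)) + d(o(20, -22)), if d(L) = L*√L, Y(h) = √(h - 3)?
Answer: 132043 + 21*√21 + 137*√11 ≈ 1.3259e+5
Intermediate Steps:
Y(h) = √(-3 + h)
d(L) = L^(3/2)
(132042 + (137*Y(14) + 1)) + d(o(20, -22)) = (132042 + (137*√(-3 + 14) + 1)) + 21^(3/2) = (132042 + (137*√11 + 1)) + 21*√21 = (132042 + (1 + 137*√11)) + 21*√21 = (132043 + 137*√11) + 21*√21 = 132043 + 21*√21 + 137*√11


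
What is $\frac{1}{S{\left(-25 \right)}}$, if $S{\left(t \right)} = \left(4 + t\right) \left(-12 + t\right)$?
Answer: $\frac{1}{777} \approx 0.001287$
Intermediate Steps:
$S{\left(t \right)} = \left(-12 + t\right) \left(4 + t\right)$
$\frac{1}{S{\left(-25 \right)}} = \frac{1}{-48 + \left(-25\right)^{2} - -200} = \frac{1}{-48 + 625 + 200} = \frac{1}{777}$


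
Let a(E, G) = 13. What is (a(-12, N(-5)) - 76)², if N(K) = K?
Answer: 3969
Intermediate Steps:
(a(-12, N(-5)) - 76)² = (13 - 76)² = (-63)² = 3969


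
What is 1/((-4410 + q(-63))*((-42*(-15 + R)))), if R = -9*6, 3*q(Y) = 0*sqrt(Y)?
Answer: -1/12780180 ≈ -7.8246e-8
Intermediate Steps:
q(Y) = 0 (q(Y) = (0*sqrt(Y))/3 = (1/3)*0 = 0)
R = -54
1/((-4410 + q(-63))*((-42*(-15 + R)))) = 1/((-4410 + 0)*((-42*(-15 - 54)))) = 1/((-4410)*((-42*(-69)))) = -1/4410/2898 = -1/4410*1/2898 = -1/12780180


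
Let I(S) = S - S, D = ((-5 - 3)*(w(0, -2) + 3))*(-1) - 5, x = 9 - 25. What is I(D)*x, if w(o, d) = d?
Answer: 0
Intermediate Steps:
x = -16
D = 3 (D = ((-5 - 3)*(-2 + 3))*(-1) - 5 = -8*1*(-1) - 5 = -8*(-1) - 5 = 8 - 5 = 3)
I(S) = 0
I(D)*x = 0*(-16) = 0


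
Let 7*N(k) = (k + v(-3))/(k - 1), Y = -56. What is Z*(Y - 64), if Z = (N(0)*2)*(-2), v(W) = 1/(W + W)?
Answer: 80/7 ≈ 11.429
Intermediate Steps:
v(W) = 1/(2*W)
N(k) = (-⅙ + k)/(7*(-1 + k)) (N(k) = ((k + (½)/(-3))/(k - 1))/7 = ((k + (½)*(-⅓))/(-1 + k))/7 = ((k - ⅙)/(-1 + k))/7 = ((-⅙ + k)/(-1 + k))/7 = (-⅙ + k)/(7*(-1 + k)))
Z = -2/21 (Z = (((-1 + 6*0)/(42*(-1 + 0)))*2)*(-2) = (((1/42)*(-1 + 0)/(-1))*2)*(-2) = (((1/42)*(-1)*(-1))*2)*(-2) = ((1/42)*2)*(-2) = (1/21)*(-2) = -2/21 ≈ -0.095238)
Z*(Y - 64) = -2*(-56 - 64)/21 = -2/21*(-120) = 80/7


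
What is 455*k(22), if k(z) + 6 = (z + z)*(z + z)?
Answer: 878150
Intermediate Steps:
k(z) = -6 + 4*z**2 (k(z) = -6 + (z + z)*(z + z) = -6 + (2*z)*(2*z) = -6 + 4*z**2)
455*k(22) = 455*(-6 + 4*22**2) = 455*(-6 + 4*484) = 455*(-6 + 1936) = 455*1930 = 878150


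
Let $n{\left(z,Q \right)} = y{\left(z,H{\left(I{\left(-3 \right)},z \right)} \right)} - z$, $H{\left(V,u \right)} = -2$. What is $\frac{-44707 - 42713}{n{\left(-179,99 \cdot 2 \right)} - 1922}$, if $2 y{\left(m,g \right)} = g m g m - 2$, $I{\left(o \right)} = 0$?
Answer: $- \frac{43710}{31169} \approx -1.4024$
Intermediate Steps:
$y{\left(m,g \right)} = -1 + \frac{g^{2} m^{2}}{2}$ ($y{\left(m,g \right)} = \frac{g m g m - 2}{2} = \frac{m g^{2} m - 2}{2} = \frac{g^{2} m^{2} - 2}{2} = \frac{-2 + g^{2} m^{2}}{2} = -1 + \frac{g^{2} m^{2}}{2}$)
$n{\left(z,Q \right)} = -1 - z + 2 z^{2}$ ($n{\left(z,Q \right)} = \left(-1 + \frac{\left(-2\right)^{2} z^{2}}{2}\right) - z = \left(-1 + \frac{1}{2} \cdot 4 z^{2}\right) - z = \left(-1 + 2 z^{2}\right) - z = -1 - z + 2 z^{2}$)
$\frac{-44707 - 42713}{n{\left(-179,99 \cdot 2 \right)} - 1922} = \frac{-44707 - 42713}{\left(-1 - -179 + 2 \left(-179\right)^{2}\right) - 1922} = - \frac{87420}{\left(-1 + 179 + 2 \cdot 32041\right) - 1922} = - \frac{87420}{\left(-1 + 179 + 64082\right) - 1922} = - \frac{87420}{64260 - 1922} = - \frac{87420}{62338} = \left(-87420\right) \frac{1}{62338} = - \frac{43710}{31169}$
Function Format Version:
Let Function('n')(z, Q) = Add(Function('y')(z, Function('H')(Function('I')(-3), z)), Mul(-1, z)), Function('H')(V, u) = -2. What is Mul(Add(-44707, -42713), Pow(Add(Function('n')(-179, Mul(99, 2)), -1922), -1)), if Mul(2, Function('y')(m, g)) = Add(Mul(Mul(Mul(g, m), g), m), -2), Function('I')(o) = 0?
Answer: Rational(-43710, 31169) ≈ -1.4024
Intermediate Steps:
Function('y')(m, g) = Add(-1, Mul(Rational(1, 2), Pow(g, 2), Pow(m, 2))) (Function('y')(m, g) = Mul(Rational(1, 2), Add(Mul(Mul(Mul(g, m), g), m), -2)) = Mul(Rational(1, 2), Add(Mul(Mul(m, Pow(g, 2)), m), -2)) = Mul(Rational(1, 2), Add(Mul(Pow(g, 2), Pow(m, 2)), -2)) = Mul(Rational(1, 2), Add(-2, Mul(Pow(g, 2), Pow(m, 2)))) = Add(-1, Mul(Rational(1, 2), Pow(g, 2), Pow(m, 2))))
Function('n')(z, Q) = Add(-1, Mul(-1, z), Mul(2, Pow(z, 2))) (Function('n')(z, Q) = Add(Add(-1, Mul(Rational(1, 2), Pow(-2, 2), Pow(z, 2))), Mul(-1, z)) = Add(Add(-1, Mul(Rational(1, 2), 4, Pow(z, 2))), Mul(-1, z)) = Add(Add(-1, Mul(2, Pow(z, 2))), Mul(-1, z)) = Add(-1, Mul(-1, z), Mul(2, Pow(z, 2))))
Mul(Add(-44707, -42713), Pow(Add(Function('n')(-179, Mul(99, 2)), -1922), -1)) = Mul(Add(-44707, -42713), Pow(Add(Add(-1, Mul(-1, -179), Mul(2, Pow(-179, 2))), -1922), -1)) = Mul(-87420, Pow(Add(Add(-1, 179, Mul(2, 32041)), -1922), -1)) = Mul(-87420, Pow(Add(Add(-1, 179, 64082), -1922), -1)) = Mul(-87420, Pow(Add(64260, -1922), -1)) = Mul(-87420, Pow(62338, -1)) = Mul(-87420, Rational(1, 62338)) = Rational(-43710, 31169)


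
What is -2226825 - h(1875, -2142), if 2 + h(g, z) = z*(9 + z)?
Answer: -6795709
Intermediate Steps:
h(g, z) = -2 + z*(9 + z)
-2226825 - h(1875, -2142) = -2226825 - (-2 + (-2142)² + 9*(-2142)) = -2226825 - (-2 + 4588164 - 19278) = -2226825 - 1*4568884 = -2226825 - 4568884 = -6795709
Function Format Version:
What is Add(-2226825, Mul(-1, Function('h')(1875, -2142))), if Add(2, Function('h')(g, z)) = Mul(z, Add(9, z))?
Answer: -6795709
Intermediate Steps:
Function('h')(g, z) = Add(-2, Mul(z, Add(9, z)))
Add(-2226825, Mul(-1, Function('h')(1875, -2142))) = Add(-2226825, Mul(-1, Add(-2, Pow(-2142, 2), Mul(9, -2142)))) = Add(-2226825, Mul(-1, Add(-2, 4588164, -19278))) = Add(-2226825, Mul(-1, 4568884)) = Add(-2226825, -4568884) = -6795709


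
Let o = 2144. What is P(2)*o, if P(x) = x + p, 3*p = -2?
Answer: 8576/3 ≈ 2858.7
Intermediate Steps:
p = -⅔ (p = (⅓)*(-2) = -⅔ ≈ -0.66667)
P(x) = -⅔ + x (P(x) = x - ⅔ = -⅔ + x)
P(2)*o = (-⅔ + 2)*2144 = (4/3)*2144 = 8576/3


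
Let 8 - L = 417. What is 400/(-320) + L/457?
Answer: -3921/1828 ≈ -2.1450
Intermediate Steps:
L = -409 (L = 8 - 1*417 = 8 - 417 = -409)
400/(-320) + L/457 = 400/(-320) - 409/457 = 400*(-1/320) - 409*1/457 = -5/4 - 409/457 = -3921/1828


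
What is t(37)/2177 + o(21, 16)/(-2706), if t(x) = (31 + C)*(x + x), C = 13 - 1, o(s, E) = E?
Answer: 4287830/2945481 ≈ 1.4557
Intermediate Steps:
C = 12
t(x) = 86*x (t(x) = (31 + 12)*(x + x) = 43*(2*x) = 86*x)
t(37)/2177 + o(21, 16)/(-2706) = (86*37)/2177 + 16/(-2706) = 3182*(1/2177) + 16*(-1/2706) = 3182/2177 - 8/1353 = 4287830/2945481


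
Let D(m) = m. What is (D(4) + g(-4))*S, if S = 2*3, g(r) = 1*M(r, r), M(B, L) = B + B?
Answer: -24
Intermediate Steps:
M(B, L) = 2*B
g(r) = 2*r (g(r) = 1*(2*r) = 2*r)
S = 6
(D(4) + g(-4))*S = (4 + 2*(-4))*6 = (4 - 8)*6 = -4*6 = -24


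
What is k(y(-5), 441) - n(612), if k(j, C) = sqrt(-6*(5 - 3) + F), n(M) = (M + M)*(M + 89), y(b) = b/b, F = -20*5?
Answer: -858024 + 4*I*sqrt(7) ≈ -8.5802e+5 + 10.583*I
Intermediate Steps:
F = -100
y(b) = 1
n(M) = 2*M*(89 + M) (n(M) = (2*M)*(89 + M) = 2*M*(89 + M))
k(j, C) = 4*I*sqrt(7) (k(j, C) = sqrt(-6*(5 - 3) - 100) = sqrt(-6*2 - 100) = sqrt(-12 - 100) = sqrt(-112) = 4*I*sqrt(7))
k(y(-5), 441) - n(612) = 4*I*sqrt(7) - 2*612*(89 + 612) = 4*I*sqrt(7) - 2*612*701 = 4*I*sqrt(7) - 1*858024 = 4*I*sqrt(7) - 858024 = -858024 + 4*I*sqrt(7)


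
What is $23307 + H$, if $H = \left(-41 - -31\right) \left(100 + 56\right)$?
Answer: $21747$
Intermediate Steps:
$H = -1560$ ($H = \left(-41 + 31\right) 156 = \left(-10\right) 156 = -1560$)
$23307 + H = 23307 - 1560 = 21747$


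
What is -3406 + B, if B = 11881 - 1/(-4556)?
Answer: 38612101/4556 ≈ 8475.0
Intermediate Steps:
B = 54129837/4556 (B = 11881 - 1*(-1/4556) = 11881 + 1/4556 = 54129837/4556 ≈ 11881.)
-3406 + B = -3406 + 54129837/4556 = 38612101/4556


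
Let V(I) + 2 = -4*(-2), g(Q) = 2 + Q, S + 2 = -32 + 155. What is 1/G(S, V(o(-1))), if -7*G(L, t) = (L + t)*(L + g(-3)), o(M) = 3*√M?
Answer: -7/15240 ≈ -0.00045932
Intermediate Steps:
S = 121 (S = -2 + (-32 + 155) = -2 + 123 = 121)
V(I) = 6 (V(I) = -2 - 4*(-2) = -2 + 8 = 6)
G(L, t) = -(-1 + L)*(L + t)/7 (G(L, t) = -(L + t)*(L + (2 - 3))/7 = -(L + t)*(L - 1)/7 = -(L + t)*(-1 + L)/7 = -(-1 + L)*(L + t)/7)
1/G(S, V(o(-1))) = 1/(-⅐*121² + (⅐)*121 + (⅐)*6 - ⅐*121*6) = 1/(-⅐*14641 + 121/7 + 6/7 - 726/7) = 1/(-14641/7 + 121/7 + 6/7 - 726/7) = 1/(-15240/7) = -7/15240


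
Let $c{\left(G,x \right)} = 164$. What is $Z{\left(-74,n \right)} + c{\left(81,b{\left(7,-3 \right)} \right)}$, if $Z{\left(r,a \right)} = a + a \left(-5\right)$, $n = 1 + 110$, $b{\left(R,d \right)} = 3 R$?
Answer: $-280$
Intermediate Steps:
$n = 111$
$Z{\left(r,a \right)} = - 4 a$ ($Z{\left(r,a \right)} = a - 5 a = - 4 a$)
$Z{\left(-74,n \right)} + c{\left(81,b{\left(7,-3 \right)} \right)} = \left(-4\right) 111 + 164 = -444 + 164 = -280$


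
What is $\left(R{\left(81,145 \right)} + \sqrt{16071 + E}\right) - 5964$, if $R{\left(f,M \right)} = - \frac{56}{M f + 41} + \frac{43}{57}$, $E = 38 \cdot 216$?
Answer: $- \frac{2003061761}{335901} + \sqrt{24279} \approx -5807.4$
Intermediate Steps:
$E = 8208$
$R{\left(f,M \right)} = \frac{43}{57} - \frac{56}{41 + M f}$ ($R{\left(f,M \right)} = - \frac{56}{41 + M f} + 43 \cdot \frac{1}{57} = - \frac{56}{41 + M f} + \frac{43}{57} = \frac{43}{57} - \frac{56}{41 + M f}$)
$\left(R{\left(81,145 \right)} + \sqrt{16071 + E}\right) - 5964 = \left(\frac{-1429 + 43 \cdot 145 \cdot 81}{57 \left(41 + 145 \cdot 81\right)} + \sqrt{16071 + 8208}\right) - 5964 = \left(\frac{-1429 + 505035}{57 \left(41 + 11745\right)} + \sqrt{24279}\right) - 5964 = \left(\frac{1}{57} \cdot \frac{1}{11786} \cdot 503606 + \sqrt{24279}\right) - 5964 = \left(\frac{251803}{335901} + \sqrt{24279}\right) - 5964 = - \frac{2003061761}{335901} + \sqrt{24279}$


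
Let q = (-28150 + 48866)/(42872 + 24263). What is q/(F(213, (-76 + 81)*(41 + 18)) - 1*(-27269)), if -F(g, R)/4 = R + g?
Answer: 20716/1694285995 ≈ 1.2227e-5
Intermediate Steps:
F(g, R) = -4*R - 4*g (F(g, R) = -4*(R + g) = -4*R - 4*g)
q = 20716/67135 ≈ 0.30857
q/(F(213, (-76 + 81)*(41 + 18)) - 1*(-27269)) = 20716/(67135*((-4*(-76 + 81)*(41 + 18) - 4*213) - 1*(-27269))) = 20716/(67135*((-20*59 - 852) + 27269)) = 20716/(67135*((-4*295 - 852) + 27269)) = 20716/(67135*((-1180 - 852) + 27269)) = 20716/(67135*(-2032 + 27269)) = (20716/67135)/25237 = (20716/67135)*(1/25237) = 20716/1694285995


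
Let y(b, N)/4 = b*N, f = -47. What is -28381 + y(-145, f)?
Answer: -1121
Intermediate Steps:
y(b, N) = 4*N*b (y(b, N) = 4*(b*N) = 4*(N*b) = 4*N*b)
-28381 + y(-145, f) = -28381 + 4*(-47)*(-145) = -28381 + 27260 = -1121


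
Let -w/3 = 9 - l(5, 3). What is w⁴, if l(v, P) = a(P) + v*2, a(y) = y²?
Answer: 810000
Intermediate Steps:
l(v, P) = P² + 2*v (l(v, P) = P² + v*2 = P² + 2*v)
w = 30 (w = -3*(9 - (3² + 2*5)) = -3*(9 - (9 + 10)) = -3*(9 - 1*19) = -3*(9 - 19) = -3*(-10) = 30)
w⁴ = 30⁴ = 810000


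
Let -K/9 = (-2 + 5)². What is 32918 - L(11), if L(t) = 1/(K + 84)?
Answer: 98753/3 ≈ 32918.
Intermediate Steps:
K = -81 (K = -9*(-2 + 5)² = -9*3² = -9*9 = -81)
L(t) = ⅓ (L(t) = 1/(-81 + 84) = 1/3 = ⅓)
32918 - L(11) = 32918 - 1*⅓ = 32918 - ⅓ = 98753/3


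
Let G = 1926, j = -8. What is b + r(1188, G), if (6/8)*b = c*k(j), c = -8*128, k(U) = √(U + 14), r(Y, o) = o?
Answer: 1926 - 4096*√6/3 ≈ -1418.4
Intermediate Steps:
k(U) = √(14 + U)
c = -1024
b = -4096*√6/3 (b = 4*(-1024*√(14 - 8))/3 = 4*(-1024*√6)/3 = -4096*√6/3 ≈ -3344.4)
b + r(1188, G) = -4096*√6/3 + 1926 = 1926 - 4096*√6/3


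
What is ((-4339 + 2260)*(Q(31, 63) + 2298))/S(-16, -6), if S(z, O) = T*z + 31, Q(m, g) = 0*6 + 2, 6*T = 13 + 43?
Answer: 2869020/71 ≈ 40409.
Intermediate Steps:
T = 28/3 (T = (13 + 43)/6 = (⅙)*56 = 28/3 ≈ 9.3333)
Q(m, g) = 2 (Q(m, g) = 0 + 2 = 2)
S(z, O) = 31 + 28*z/3 (S(z, O) = 28*z/3 + 31 = 31 + 28*z/3)
((-4339 + 2260)*(Q(31, 63) + 2298))/S(-16, -6) = ((-4339 + 2260)*(2 + 2298))/(31 + (28/3)*(-16)) = (-2079*2300)/(31 - 448/3) = -4781700/(-355/3) = -4781700*(-3/355) = 2869020/71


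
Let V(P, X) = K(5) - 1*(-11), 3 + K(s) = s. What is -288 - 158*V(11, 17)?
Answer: -2342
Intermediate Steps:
K(s) = -3 + s
V(P, X) = 13 (V(P, X) = (-3 + 5) - 1*(-11) = 2 + 11 = 13)
-288 - 158*V(11, 17) = -288 - 158*13 = -288 - 2054 = -2342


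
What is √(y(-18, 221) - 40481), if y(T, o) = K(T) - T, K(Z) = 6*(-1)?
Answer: I*√40469 ≈ 201.17*I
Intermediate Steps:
K(Z) = -6
y(T, o) = -6 - T
√(y(-18, 221) - 40481) = √((-6 - 1*(-18)) - 40481) = √((-6 + 18) - 40481) = √(12 - 40481) = √(-40469) = I*√40469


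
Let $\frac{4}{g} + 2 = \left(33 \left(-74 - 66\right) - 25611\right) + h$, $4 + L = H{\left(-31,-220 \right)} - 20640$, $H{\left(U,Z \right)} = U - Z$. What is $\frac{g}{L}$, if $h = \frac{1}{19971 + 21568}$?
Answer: $\frac{83078}{12844191413315} \approx 6.4681 \cdot 10^{-9}$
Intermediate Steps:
$h = \frac{1}{41539} \approx 2.4074 \cdot 10^{-5}$
$L = -20455$ ($L = -4 - 20451 = -20455$)
$g = - \frac{83078}{627924293}$ ($g = \frac{4}{-2 + \left(\left(33 \left(-74 - 66\right) - 25611\right) + \frac{1}{41539}\right)} = \frac{4}{-2 + \left(\left(33 \left(-140\right) - 25611\right) + \frac{1}{41539}\right)} = \frac{4}{-2 + \left(\left(-4620 - 25611\right) + \frac{1}{41539}\right)} = \frac{4}{-2 + \left(-30231 + \frac{1}{41539}\right)} = \frac{4}{-2 - \frac{1255765508}{41539}} = \frac{4}{- \frac{1255848586}{41539}} = 4 \left(- \frac{41539}{1255848586}\right) = - \frac{83078}{627924293} \approx -0.00013231$)
$\frac{g}{L} = - \frac{83078}{627924293 \left(-20455\right)} = \left(- \frac{83078}{627924293}\right) \left(- \frac{1}{20455}\right) = \frac{83078}{12844191413315}$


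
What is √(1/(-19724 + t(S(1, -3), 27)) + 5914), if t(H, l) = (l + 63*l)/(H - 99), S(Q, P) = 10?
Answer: √4565054000804837/878582 ≈ 76.903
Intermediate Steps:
t(H, l) = 64*l/(-99 + H) (t(H, l) = (64*l)/(-99 + H) = 64*l/(-99 + H))
√(1/(-19724 + t(S(1, -3), 27)) + 5914) = √(1/(-19724 + 64*27/(-99 + 10)) + 5914) = √(1/(-19724 + 64*27/(-89)) + 5914) = √(1/(-19724 + 64*27*(-1/89)) + 5914) = √(1/(-19724 - 1728/89) + 5914) = √(1/(-1757164/89) + 5914) = √(-89/1757164 + 5914) = √(10391867807/1757164) = √4565054000804837/878582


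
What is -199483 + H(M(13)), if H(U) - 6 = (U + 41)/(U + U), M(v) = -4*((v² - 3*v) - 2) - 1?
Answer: -102331465/513 ≈ -1.9948e+5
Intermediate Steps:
M(v) = 7 - 4*v² + 12*v (M(v) = -4*(-2 + v² - 3*v) - 1 = (8 - 4*v² + 12*v) - 1 = 7 - 4*v² + 12*v)
H(U) = 6 + (41 + U)/(2*U) (H(U) = 6 + (U + 41)/(U + U) = 6 + (41 + U)/((2*U)) = 6 + (41 + U)*(1/(2*U)) = 6 + (41 + U)/(2*U))
-199483 + H(M(13)) = -199483 + (41 + 13*(7 - 4*13² + 12*13))/(2*(7 - 4*13² + 12*13)) = -199483 + (41 + 13*(7 - 4*169 + 156))/(2*(7 - 4*169 + 156)) = -199483 + (41 + 13*(7 - 676 + 156))/(2*(7 - 676 + 156)) = -199483 + (½)*(41 + 13*(-513))/(-513) = -199483 + (½)*(-1/513)*(41 - 6669) = -199483 + (½)*(-1/513)*(-6628) = -199483 + 3314/513 = -102331465/513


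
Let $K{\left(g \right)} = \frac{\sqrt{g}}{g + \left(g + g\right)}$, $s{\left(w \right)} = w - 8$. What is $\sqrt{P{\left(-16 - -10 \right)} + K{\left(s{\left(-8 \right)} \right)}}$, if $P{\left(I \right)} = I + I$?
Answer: $\frac{\sqrt{-432 - 3 i}}{6} \approx 0.012028 - 3.4641 i$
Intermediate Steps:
$P{\left(I \right)} = 2 I$
$s{\left(w \right)} = -8 + w$
$K{\left(g \right)} = \frac{1}{3 \sqrt{g}}$ ($K{\left(g \right)} = \frac{\sqrt{g}}{g + 2 g} = \frac{\sqrt{g}}{3 g} = \frac{1}{3 g} \sqrt{g} = \frac{1}{3 \sqrt{g}}$)
$\sqrt{P{\left(-16 - -10 \right)} + K{\left(s{\left(-8 \right)} \right)}} = \sqrt{2 \left(-16 - -10\right) + \frac{1}{3 \sqrt{-8 - 8}}} = \sqrt{2 \left(-16 + 10\right) + \frac{1}{3 \cdot 4 i}} = \sqrt{2 \left(-6\right) + \frac{\left(- \frac{1}{4}\right) i}{3}} = \sqrt{-12 - \frac{i}{12}}$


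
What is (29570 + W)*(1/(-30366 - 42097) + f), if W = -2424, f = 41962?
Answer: 82542636026130/72463 ≈ 1.1391e+9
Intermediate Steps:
(29570 + W)*(1/(-30366 - 42097) + f) = (29570 - 2424)*(1/(-30366 - 42097) + 41962) = 27146*(1/(-72463) + 41962) = 27146*(-1/72463 + 41962) = 27146*(3040692405/72463) = 82542636026130/72463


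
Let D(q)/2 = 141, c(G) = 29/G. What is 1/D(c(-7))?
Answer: 1/282 ≈ 0.0035461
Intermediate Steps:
D(q) = 282 (D(q) = 2*141 = 282)
1/D(c(-7)) = 1/282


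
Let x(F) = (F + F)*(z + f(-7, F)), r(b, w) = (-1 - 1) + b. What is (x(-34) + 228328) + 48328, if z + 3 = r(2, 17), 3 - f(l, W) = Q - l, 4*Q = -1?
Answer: 277115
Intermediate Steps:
Q = -1/4 (Q = (1/4)*(-1) = -1/4 ≈ -0.25000)
f(l, W) = 13/4 + l (f(l, W) = 3 - (-1/4 - l) = 3 + (1/4 + l) = 13/4 + l)
r(b, w) = -2 + b
z = -3 (z = -3 + (-2 + 2) = -3 + 0 = -3)
x(F) = -27*F/2 (x(F) = (F + F)*(-3 + (13/4 - 7)) = (2*F)*(-3 - 15/4) = (2*F)*(-27/4) = -27*F/2)
(x(-34) + 228328) + 48328 = (-27/2*(-34) + 228328) + 48328 = (459 + 228328) + 48328 = 228787 + 48328 = 277115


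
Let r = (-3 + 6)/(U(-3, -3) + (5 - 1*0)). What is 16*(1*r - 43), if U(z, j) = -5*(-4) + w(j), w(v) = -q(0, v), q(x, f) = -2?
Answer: -6176/9 ≈ -686.22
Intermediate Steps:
w(v) = 2 (w(v) = -1*(-2) = 2)
U(z, j) = 22 (U(z, j) = -5*(-4) + 2 = 20 + 2 = 22)
r = ⅑ (r = (-3 + 6)/(22 + (5 - 1*0)) = 3/(22 + (5 + 0)) = 3/(22 + 5) = 3/27 = 3*(1/27) = ⅑ ≈ 0.11111)
16*(1*r - 43) = 16*(1*(⅑) - 43) = 16*(⅑ - 43) = 16*(-386/9) = -6176/9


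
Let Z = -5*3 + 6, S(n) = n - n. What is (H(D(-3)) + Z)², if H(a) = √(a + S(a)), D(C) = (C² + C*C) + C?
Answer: (9 - √15)² ≈ 26.286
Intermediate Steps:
S(n) = 0
D(C) = C + 2*C² (D(C) = (C² + C²) + C = 2*C² + C = C + 2*C²)
H(a) = √a (H(a) = √(a + 0) = √a)
Z = -9 (Z = -15 + 6 = -9)
(H(D(-3)) + Z)² = (√(-3*(1 + 2*(-3))) - 9)² = (√(-3*(1 - 6)) - 9)² = (√(-3*(-5)) - 9)² = (√15 - 9)² = (-9 + √15)²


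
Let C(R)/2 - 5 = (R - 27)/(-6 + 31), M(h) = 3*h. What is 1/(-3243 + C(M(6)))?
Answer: -25/80843 ≈ -0.00030924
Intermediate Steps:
C(R) = 196/25 + 2*R/25 (C(R) = 10 + 2*((R - 27)/(-6 + 31)) = 10 + 2*((-27 + R)/25) = 10 + 2*((-27 + R)*(1/25)) = 10 + 2*(-27/25 + R/25) = 10 + (-54/25 + 2*R/25) = 196/25 + 2*R/25)
1/(-3243 + C(M(6))) = 1/(-3243 + (196/25 + 2*(3*6)/25)) = 1/(-3243 + (196/25 + (2/25)*18)) = 1/(-3243 + (196/25 + 36/25)) = 1/(-3243 + 232/25) = 1/(-80843/25) = -25/80843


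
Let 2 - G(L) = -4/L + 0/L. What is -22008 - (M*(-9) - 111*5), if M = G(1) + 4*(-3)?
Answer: -21507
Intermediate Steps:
G(L) = 2 + 4/L (G(L) = 2 - (-4/L + 0/L) = 2 - (-4/L + 0) = 2 - (-4)/L = 2 + 4/L)
M = -6 (M = (2 + 4/1) + 4*(-3) = (2 + 4*1) - 12 = (2 + 4) - 12 = 6 - 12 = -6)
-22008 - (M*(-9) - 111*5) = -22008 - (-6*(-9) - 111*5) = -22008 - (54 - 555) = -22008 - 1*(-501) = -22008 + 501 = -21507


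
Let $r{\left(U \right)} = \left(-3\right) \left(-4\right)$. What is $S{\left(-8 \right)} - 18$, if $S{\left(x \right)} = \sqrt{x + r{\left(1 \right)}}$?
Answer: $-16$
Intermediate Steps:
$r{\left(U \right)} = 12$
$S{\left(x \right)} = \sqrt{12 + x}$ ($S{\left(x \right)} = \sqrt{x + 12} = \sqrt{12 + x}$)
$S{\left(-8 \right)} - 18 = \sqrt{12 - 8} - 18 = \sqrt{4} - 18 = 2 - 18 = -16$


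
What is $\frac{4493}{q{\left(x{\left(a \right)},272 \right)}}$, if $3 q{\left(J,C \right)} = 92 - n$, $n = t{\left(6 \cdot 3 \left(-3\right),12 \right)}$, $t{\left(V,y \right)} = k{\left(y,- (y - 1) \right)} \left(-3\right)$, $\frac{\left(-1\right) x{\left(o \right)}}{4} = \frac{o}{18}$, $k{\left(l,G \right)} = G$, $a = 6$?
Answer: $\frac{13479}{59} \approx 228.46$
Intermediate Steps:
$x{\left(o \right)} = - \frac{2 o}{9}$ ($x{\left(o \right)} = - 4 \frac{o}{18} = - \frac{2 o}{9}$)
$t{\left(V,y \right)} = -3 + 3 y$ ($t{\left(V,y \right)} = - (y - 1) \left(-3\right) = - (-1 + y) \left(-3\right) = \left(1 - y\right) \left(-3\right) = -3 + 3 y$)
$n = 33$ ($n = -3 + 3 \cdot 12 = -3 + 36 = 33$)
$q{\left(J,C \right)} = \frac{59}{3}$ ($q{\left(J,C \right)} = \frac{92 - 33}{3} = \frac{1}{3} \cdot 59 = \frac{59}{3}$)
$\frac{4493}{q{\left(x{\left(a \right)},272 \right)}} = \frac{4493}{\frac{59}{3}} = 4493 \cdot \frac{3}{59} = \frac{13479}{59}$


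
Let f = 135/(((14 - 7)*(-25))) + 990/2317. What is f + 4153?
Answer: 48108518/11585 ≈ 4152.7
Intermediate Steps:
f = -3987/11585 (f = 135/((7*(-25))) + 990*(1/2317) = 135/(-175) + 990/2317 = 135*(-1/175) + 990/2317 = -27/35 + 990/2317 = -3987/11585 ≈ -0.34415)
f + 4153 = -3987/11585 + 4153 = 48108518/11585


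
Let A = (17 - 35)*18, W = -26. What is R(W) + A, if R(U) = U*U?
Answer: 352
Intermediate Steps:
R(U) = U²
A = -324 (A = -18*18 = -324)
R(W) + A = (-26)² - 324 = 676 - 324 = 352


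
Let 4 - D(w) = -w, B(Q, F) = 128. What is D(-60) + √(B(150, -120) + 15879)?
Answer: -56 + √16007 ≈ 70.519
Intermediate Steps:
D(w) = 4 + w (D(w) = 4 - (-1)*w = 4 + w)
D(-60) + √(B(150, -120) + 15879) = (4 - 60) + √(128 + 15879) = -56 + √16007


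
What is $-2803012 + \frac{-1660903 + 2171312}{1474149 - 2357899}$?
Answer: $- \frac{2477162365409}{883750} \approx -2.803 \cdot 10^{6}$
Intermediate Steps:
$-2803012 + \frac{-1660903 + 2171312}{1474149 - 2357899} = -2803012 + \frac{510409}{-883750} = -2803012 + 510409 \left(- \frac{1}{883750}\right) = -2803012 - \frac{510409}{883750} = - \frac{2477162365409}{883750}$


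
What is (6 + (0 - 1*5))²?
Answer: 1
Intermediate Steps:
(6 + (0 - 1*5))² = (6 + (0 - 5))² = (6 - 5)² = 1² = 1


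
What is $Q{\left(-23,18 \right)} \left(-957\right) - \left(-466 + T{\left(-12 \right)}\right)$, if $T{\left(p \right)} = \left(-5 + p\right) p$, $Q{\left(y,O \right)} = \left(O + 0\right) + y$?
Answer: $5047$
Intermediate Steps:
$Q{\left(y,O \right)} = O + y$
$T{\left(p \right)} = p \left(-5 + p\right)$
$Q{\left(-23,18 \right)} \left(-957\right) - \left(-466 + T{\left(-12 \right)}\right) = \left(18 - 23\right) \left(-957\right) + \left(466 - - 12 \left(-5 - 12\right)\right) = \left(-5\right) \left(-957\right) + \left(466 - \left(-12\right) \left(-17\right)\right) = 4785 + \left(466 - 204\right) = 4785 + 262 = 5047$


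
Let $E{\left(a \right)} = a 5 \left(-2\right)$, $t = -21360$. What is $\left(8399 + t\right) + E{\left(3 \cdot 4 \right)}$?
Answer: $-13081$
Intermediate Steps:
$E{\left(a \right)} = - 10 a$ ($E{\left(a \right)} = 5 a \left(-2\right) = - 10 a$)
$\left(8399 + t\right) + E{\left(3 \cdot 4 \right)} = \left(8399 - 21360\right) - 10 \cdot 3 \cdot 4 = -12961 - 120 = -13081$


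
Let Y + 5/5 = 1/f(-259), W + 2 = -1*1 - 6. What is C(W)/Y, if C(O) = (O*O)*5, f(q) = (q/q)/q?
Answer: -81/52 ≈ -1.5577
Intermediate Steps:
f(q) = 1/q
W = -9 (W = -2 + (-1*1 - 6) = -2 + (-1 - 6) = -2 - 7 = -9)
C(O) = 5*O² (C(O) = O²*5 = 5*O²)
Y = -260 (Y = -1 + 1/(1/(-259)) = -1 + 1/(-1/259) = -1 - 259 = -260)
C(W)/Y = (5*(-9)²)/(-260) = (5*81)*(-1/260) = 405*(-1/260) = -81/52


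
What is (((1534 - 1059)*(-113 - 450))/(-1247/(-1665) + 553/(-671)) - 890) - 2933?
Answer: 298450058791/84008 ≈ 3.5526e+6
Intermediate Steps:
(((1534 - 1059)*(-113 - 450))/(-1247/(-1665) + 553/(-671)) - 890) - 2933 = ((475*(-563))/(-1247*(-1/1665) + 553*(-1/671)) - 890) - 2933 = (-267425/(1247/1665 - 553/671) - 890) - 2933 = (-267425/(-84008/1117215) - 890) - 2933 = (-267425*(-1117215/84008) - 890) - 2933 = (298771221375/84008 - 890) - 2933 = 298696454255/84008 - 2933 = 298450058791/84008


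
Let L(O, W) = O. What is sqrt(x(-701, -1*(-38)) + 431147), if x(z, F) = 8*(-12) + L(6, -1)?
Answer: sqrt(431057) ≈ 656.55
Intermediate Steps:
x(z, F) = -90 (x(z, F) = 8*(-12) + 6 = -96 + 6 = -90)
sqrt(x(-701, -1*(-38)) + 431147) = sqrt(-90 + 431147) = sqrt(431057)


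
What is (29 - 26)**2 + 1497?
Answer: 1506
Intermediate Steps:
(29 - 26)**2 + 1497 = 3**2 + 1497 = 9 + 1497 = 1506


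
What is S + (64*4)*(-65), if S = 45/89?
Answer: -1480915/89 ≈ -16640.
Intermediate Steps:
S = 45/89 (S = 45*(1/89) = 45/89 ≈ 0.50562)
S + (64*4)*(-65) = 45/89 + (64*4)*(-65) = 45/89 + 256*(-65) = 45/89 - 16640 = -1480915/89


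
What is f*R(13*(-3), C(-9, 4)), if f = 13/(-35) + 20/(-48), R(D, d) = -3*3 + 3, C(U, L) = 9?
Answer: 331/70 ≈ 4.7286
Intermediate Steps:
R(D, d) = -6 (R(D, d) = -9 + 3 = -6)
f = -331/420 (f = 13*(-1/35) + 20*(-1/48) = -13/35 - 5/12 = -331/420 ≈ -0.78810)
f*R(13*(-3), C(-9, 4)) = -331/420*(-6) = 331/70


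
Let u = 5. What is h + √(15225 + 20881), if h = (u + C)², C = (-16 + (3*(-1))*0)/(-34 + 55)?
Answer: 7921/441 + √36106 ≈ 207.98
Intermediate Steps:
C = -16/21 (C = (-16 - 3*0)/21 = (-16 + 0)*(1/21) = -16*1/21 = -16/21 ≈ -0.76190)
h = 7921/441 (h = (5 - 16/21)² = (89/21)² = 7921/441 ≈ 17.961)
h + √(15225 + 20881) = 7921/441 + √(15225 + 20881) = 7921/441 + √36106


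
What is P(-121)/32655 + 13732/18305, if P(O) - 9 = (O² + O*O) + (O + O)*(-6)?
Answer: 5778109/3415713 ≈ 1.6916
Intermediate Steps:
P(O) = 9 - 12*O + 2*O² (P(O) = 9 + ((O² + O*O) + (O + O)*(-6)) = 9 + ((O² + O²) + (2*O)*(-6)) = 9 + (2*O² - 12*O) = 9 + (-12*O + 2*O²) = 9 - 12*O + 2*O²)
P(-121)/32655 + 13732/18305 = (9 - 12*(-121) + 2*(-121)²)/32655 + 13732/18305 = (9 + 1452 + 2*14641)*(1/32655) + 13732*(1/18305) = (9 + 1452 + 29282)*(1/32655) + 13732/18305 = 30743*(1/32655) + 13732/18305 = 30743/32655 + 13732/18305 = 5778109/3415713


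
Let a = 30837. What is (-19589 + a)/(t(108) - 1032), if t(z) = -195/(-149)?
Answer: -1675952/153573 ≈ -10.913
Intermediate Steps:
t(z) = 195/149 (t(z) = -195*(-1/149) = 195/149)
(-19589 + a)/(t(108) - 1032) = (-19589 + 30837)/(195/149 - 1032) = 11248/(-153573/149) = 11248*(-149/153573) = -1675952/153573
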